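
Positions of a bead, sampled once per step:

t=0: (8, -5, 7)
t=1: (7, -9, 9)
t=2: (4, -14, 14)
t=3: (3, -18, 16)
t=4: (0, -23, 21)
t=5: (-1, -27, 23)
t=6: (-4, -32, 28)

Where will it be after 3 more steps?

The moves between consecutive positions are (-1, -4, +2), (-3, -5, +5), (-1, -4, +2), (-3, -5, +5), (-1, -4, +2), (-3, -5, +5); they repeat the 2-cycle [(-1, -4, +2), (-3, -5, +5)].
step 7: apply (-1, -4, +2) → (-5, -36, 30)
step 8: apply (-3, -5, +5) → (-8, -41, 35)
step 9: apply (-1, -4, +2) → (-9, -45, 37)

(-9, -45, 37)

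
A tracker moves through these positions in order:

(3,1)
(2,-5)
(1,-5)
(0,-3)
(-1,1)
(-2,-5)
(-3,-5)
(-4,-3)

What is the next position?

(-5,1)

First: linear, -1 per step → -5 at step 8.
Second: cycles through 1, -5, -5, -3 every 4 steps. Step 8 lands at position 0 of the cycle → 1.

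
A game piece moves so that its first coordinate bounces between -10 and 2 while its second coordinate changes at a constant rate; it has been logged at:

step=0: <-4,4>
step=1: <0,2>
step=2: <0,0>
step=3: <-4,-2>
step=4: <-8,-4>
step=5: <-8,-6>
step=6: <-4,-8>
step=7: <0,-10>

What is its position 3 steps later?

The first coordinate reflects between -10 and 2, moving 4 per step.
  step 8: 0 → 0
  step 9: 0 → -4
  step 10: -4 → -8
The second coordinate changes by -2 each step: at step 10 it is -16.

<-8,-16>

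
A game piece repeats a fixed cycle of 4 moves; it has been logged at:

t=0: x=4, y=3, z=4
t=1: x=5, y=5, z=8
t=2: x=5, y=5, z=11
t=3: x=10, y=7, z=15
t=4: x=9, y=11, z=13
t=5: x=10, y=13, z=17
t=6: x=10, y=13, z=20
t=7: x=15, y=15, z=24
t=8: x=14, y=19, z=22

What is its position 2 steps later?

x=15, y=21, z=29

Step-to-step displacements: (+1, +2, +4), (+0, +0, +3), (+5, +2, +4), (-1, +4, -2), (+1, +2, +4), (+0, +0, +3), (+5, +2, +4), (-1, +4, -2) — a repeating cycle of length 4.
step 9: apply (+1, +2, +4) → x=15, y=21, z=26
step 10: apply (+0, +0, +3) → x=15, y=21, z=29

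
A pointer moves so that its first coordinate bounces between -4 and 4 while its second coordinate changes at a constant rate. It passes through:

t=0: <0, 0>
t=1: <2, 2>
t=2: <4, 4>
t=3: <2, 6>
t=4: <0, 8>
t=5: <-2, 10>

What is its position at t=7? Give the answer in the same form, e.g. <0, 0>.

The first coordinate travels 2 per step and bounces off the walls at -4 and 4.
  step 6: -2 → -4
  step 7: -4 → -2
The second coordinate changes by +2 each step: at step 7 it is 14.

<-2, 14>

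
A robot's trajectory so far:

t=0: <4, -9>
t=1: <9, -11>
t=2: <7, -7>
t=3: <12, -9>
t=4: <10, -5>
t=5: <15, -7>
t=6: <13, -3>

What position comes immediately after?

The moves between consecutive positions are <+5, -2>, <-2, +4>, <+5, -2>, <-2, +4>, <+5, -2>, <-2, +4>; they repeat the 2-cycle [<+5, -2>, <-2, +4>].
step 7: apply <+5, -2> → <18, -5>

<18, -5>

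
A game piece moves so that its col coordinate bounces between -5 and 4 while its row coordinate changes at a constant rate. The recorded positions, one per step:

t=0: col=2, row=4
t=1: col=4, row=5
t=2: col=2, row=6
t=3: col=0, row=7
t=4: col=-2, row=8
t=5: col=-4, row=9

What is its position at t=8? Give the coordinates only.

The col coordinate travels 2 per step and bounces off the walls at -5 and 4.
  step 6: -4 → -4
  step 7: -4 → -2
  step 8: -2 → 0
The row coordinate changes by +1 each step: at step 8 it is 12.

col=0, row=12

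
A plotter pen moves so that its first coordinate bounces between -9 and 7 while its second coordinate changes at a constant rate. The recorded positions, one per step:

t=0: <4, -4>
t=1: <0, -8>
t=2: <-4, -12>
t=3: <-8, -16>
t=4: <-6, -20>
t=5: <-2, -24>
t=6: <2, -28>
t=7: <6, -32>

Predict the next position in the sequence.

<4, -36>

The first coordinate travels 4 per step and bounces off the walls at -9 and 7.
  step 8: 6 → 4
The second coordinate changes by -4 each step: at step 8 it is -36.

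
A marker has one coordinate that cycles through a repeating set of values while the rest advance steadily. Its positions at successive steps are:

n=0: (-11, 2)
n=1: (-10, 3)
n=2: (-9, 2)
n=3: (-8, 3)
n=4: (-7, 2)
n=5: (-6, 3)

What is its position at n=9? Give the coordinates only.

The first coordinate changes by +1 each step, so at step 9 it is -11 + 9·(1) = -2.
The second coordinate repeats the cycle [2, 3] with period 2; step 9 mod 2 = 1, giving 3.

(-2, 3)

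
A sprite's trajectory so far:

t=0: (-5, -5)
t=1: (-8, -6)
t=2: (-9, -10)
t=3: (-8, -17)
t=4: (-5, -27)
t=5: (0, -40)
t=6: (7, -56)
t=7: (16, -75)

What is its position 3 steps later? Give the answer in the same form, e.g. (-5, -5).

Taking differences between consecutive positions: (-3, -1), (-1, -4), (+1, -7), (+3, -10), (+5, -13), (+7, -16), (+9, -19). These grow by (+2, -3) each step.
step 8: (16, -75) + (+11, -22) → (27, -97)
step 9: (27, -97) + (+13, -25) → (40, -122)
step 10: (40, -122) + (+15, -28) → (55, -150)

(55, -150)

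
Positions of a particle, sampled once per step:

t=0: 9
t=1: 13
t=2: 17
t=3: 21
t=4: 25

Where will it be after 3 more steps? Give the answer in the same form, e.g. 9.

Each step adds +4 to the position.
step 5: 25 + 4 → 29
step 6: 29 + 4 → 33
step 7: 33 + 4 → 37

37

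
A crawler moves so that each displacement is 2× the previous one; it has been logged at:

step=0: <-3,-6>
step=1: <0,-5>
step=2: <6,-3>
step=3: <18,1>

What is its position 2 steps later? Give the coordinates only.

The jumps are <+3,+1>, <+6,+2>, <+12,+4> — a geometric progression with ratio 2.
step 4: <18,1> + <+24,+8> → <42,9>
step 5: <42,9> + <+48,+16> → <90,25>

<90,25>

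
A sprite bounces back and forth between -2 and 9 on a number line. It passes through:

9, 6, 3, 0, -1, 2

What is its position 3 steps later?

7

The value travels 3 per step and bounces off the walls at -2 and 9.
  step 6: 2 → 5
  step 7: 5 → 8
  step 8: 8 → 7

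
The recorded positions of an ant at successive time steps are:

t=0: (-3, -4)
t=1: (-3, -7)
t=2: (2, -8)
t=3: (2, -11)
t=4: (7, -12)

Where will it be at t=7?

(12, -19)

Differencing gives (+0, -3), (+5, -1), (+0, -3), (+5, -1). This is the pattern (+0, -3), (+5, -1) repeated.
step 5: apply (+0, -3) → (7, -15)
step 6: apply (+5, -1) → (12, -16)
step 7: apply (+0, -3) → (12, -19)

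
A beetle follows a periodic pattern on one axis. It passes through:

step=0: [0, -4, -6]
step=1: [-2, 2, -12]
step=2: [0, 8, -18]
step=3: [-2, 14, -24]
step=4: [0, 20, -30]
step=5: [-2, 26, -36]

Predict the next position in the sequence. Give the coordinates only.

[0, 32, -42]

First: cycles through 0, -2 every 2 steps. Step 6 lands at position 0 of the cycle → 0.
Second: linear, +6 per step → 32 at step 6.
Third: linear, -6 per step → -42 at step 6.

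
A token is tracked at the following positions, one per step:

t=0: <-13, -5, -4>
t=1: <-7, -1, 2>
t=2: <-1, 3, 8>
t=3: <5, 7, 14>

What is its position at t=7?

<29, 23, 38>

Constant displacement of <+6, +4, +6> per step.
step 4: <5, 7, 14> + <+6, +4, +6> → <11, 11, 20>
step 5: <11, 11, 20> + <+6, +4, +6> → <17, 15, 26>
step 6: <17, 15, 26> + <+6, +4, +6> → <23, 19, 32>
step 7: <23, 19, 32> + <+6, +4, +6> → <29, 23, 38>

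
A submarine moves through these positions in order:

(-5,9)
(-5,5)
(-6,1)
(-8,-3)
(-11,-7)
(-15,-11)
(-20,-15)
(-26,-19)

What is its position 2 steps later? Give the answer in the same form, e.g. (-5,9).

(-41,-27)

Successive displacements: (+0,-4), (-1,-4), (-2,-4), (-3,-4), (-4,-4), (-5,-4), (-6,-4) — each changes by (-1,+0).
step 8: (-26,-19) + (-7,-4) → (-33,-23)
step 9: (-33,-23) + (-8,-4) → (-41,-27)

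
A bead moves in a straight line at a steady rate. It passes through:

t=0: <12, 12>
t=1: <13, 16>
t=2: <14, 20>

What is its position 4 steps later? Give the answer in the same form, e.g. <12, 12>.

Constant displacement of <+1, +4> per step.
step 3: <14, 20> + <+1, +4> → <15, 24>
step 4: <15, 24> + <+1, +4> → <16, 28>
step 5: <16, 28> + <+1, +4> → <17, 32>
step 6: <17, 32> + <+1, +4> → <18, 36>

<18, 36>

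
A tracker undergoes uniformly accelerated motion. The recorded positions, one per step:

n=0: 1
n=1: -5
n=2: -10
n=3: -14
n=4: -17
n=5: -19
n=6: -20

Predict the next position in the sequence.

Successive displacements: -6, -5, -4, -3, -2, -1 — each changes by +1.
step 7: -20 + 0 → -20

-20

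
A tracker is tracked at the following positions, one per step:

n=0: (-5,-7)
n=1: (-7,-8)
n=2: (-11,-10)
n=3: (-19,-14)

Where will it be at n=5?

Consecutive displacements (-2,-1), (-4,-2), (-8,-4) scale by a factor of 2 each step.
step 4: (-19,-14) + (-16,-8) → (-35,-22)
step 5: (-35,-22) + (-32,-16) → (-67,-38)

(-67,-38)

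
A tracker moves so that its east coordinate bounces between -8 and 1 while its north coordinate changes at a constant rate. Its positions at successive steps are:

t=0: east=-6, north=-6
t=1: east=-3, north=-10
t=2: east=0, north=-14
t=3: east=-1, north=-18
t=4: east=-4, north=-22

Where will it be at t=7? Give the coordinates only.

The east coordinate reflects between -8 and 1, moving 3 per step.
  step 5: -4 → -7
  step 6: -7 → -6
  step 7: -6 → -3
The north coordinate changes by -4 each step: at step 7 it is -34.

east=-3, north=-34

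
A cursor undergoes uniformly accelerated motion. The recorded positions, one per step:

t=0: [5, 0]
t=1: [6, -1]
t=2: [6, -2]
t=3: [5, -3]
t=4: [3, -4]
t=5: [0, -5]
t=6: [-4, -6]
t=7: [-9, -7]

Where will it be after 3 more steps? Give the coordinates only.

[-30, -10]

Successive displacements: [+1, -1], [+0, -1], [-1, -1], [-2, -1], [-3, -1], [-4, -1], [-5, -1] — each changes by [-1, +0].
step 8: [-9, -7] + [-6, -1] → [-15, -8]
step 9: [-15, -8] + [-7, -1] → [-22, -9]
step 10: [-22, -9] + [-8, -1] → [-30, -10]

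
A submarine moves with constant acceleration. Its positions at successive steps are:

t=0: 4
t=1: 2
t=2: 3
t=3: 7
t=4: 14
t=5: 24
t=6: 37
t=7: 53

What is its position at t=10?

Successive displacements: -2, +1, +4, +7, +10, +13, +16 — each changes by +3.
step 8: 53 + 19 → 72
step 9: 72 + 22 → 94
step 10: 94 + 25 → 119

119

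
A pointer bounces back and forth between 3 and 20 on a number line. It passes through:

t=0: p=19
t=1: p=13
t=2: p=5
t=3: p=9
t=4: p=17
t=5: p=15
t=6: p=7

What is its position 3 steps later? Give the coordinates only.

The value reflects between 3 and 20, moving 8 per step.
  step 7: 7 → 7
  step 8: 7 → 15
  step 9: 15 → 17

p=17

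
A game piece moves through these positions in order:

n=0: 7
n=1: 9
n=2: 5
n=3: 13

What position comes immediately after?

-3

Step-to-step displacements: +2, -4, +8; each is -2× the previous.
step 4: 13 − 16 → -3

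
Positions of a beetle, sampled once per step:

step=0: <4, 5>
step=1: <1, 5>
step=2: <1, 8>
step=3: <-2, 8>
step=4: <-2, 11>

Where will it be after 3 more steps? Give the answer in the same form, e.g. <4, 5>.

Differencing gives <-3, +0>, <+0, +3>, <-3, +0>, <+0, +3>. This is the pattern <-3, +0>, <+0, +3> repeated.
step 5: apply <-3, +0> → <-5, 11>
step 6: apply <+0, +3> → <-5, 14>
step 7: apply <-3, +0> → <-8, 14>

<-8, 14>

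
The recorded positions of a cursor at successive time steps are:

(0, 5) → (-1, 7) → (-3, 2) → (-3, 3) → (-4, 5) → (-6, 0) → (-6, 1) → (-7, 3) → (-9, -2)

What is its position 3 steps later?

The moves between consecutive positions are (-1, +2), (-2, -5), (+0, +1), (-1, +2), (-2, -5), (+0, +1), (-1, +2), (-2, -5); they repeat the 3-cycle [(-1, +2), (-2, -5), (+0, +1)].
step 9: apply (+0, +1) → (-9, -1)
step 10: apply (-1, +2) → (-10, 1)
step 11: apply (-2, -5) → (-12, -4)

(-12, -4)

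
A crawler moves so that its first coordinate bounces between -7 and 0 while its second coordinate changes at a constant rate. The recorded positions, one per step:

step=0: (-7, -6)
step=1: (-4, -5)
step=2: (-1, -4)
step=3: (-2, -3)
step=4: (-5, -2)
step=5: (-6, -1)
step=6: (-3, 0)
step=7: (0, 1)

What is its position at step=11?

(-2, 5)

The first coordinate travels 3 per step and bounces off the walls at -7 and 0.
  step 8: 0 → -3
  step 9: -3 → -6
  step 10: -6 → -5
  step 11: -5 → -2
The second coordinate changes by +1 each step: at step 11 it is 5.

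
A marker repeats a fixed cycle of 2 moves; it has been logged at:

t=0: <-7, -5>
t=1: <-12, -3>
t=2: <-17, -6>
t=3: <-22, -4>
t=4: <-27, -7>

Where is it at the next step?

<-32, -5>

Differencing gives <-5, +2>, <-5, -3>, <-5, +2>, <-5, -3>. This is the pattern <-5, +2>, <-5, -3> repeated.
step 5: apply <-5, +2> → <-32, -5>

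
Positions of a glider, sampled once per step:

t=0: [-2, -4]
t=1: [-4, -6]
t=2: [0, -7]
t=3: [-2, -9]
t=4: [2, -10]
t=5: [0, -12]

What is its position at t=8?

Differencing gives [-2, -2], [+4, -1], [-2, -2], [+4, -1], [-2, -2]. This is the pattern [-2, -2], [+4, -1] repeated.
step 6: apply [+4, -1] → [4, -13]
step 7: apply [-2, -2] → [2, -15]
step 8: apply [+4, -1] → [6, -16]

[6, -16]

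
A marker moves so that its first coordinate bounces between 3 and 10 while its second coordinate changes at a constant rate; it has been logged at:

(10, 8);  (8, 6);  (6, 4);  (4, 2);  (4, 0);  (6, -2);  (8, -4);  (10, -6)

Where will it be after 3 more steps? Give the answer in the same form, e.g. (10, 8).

The first coordinate travels 2 per step and bounces off the walls at 3 and 10.
  step 8: 10 → 8
  step 9: 8 → 6
  step 10: 6 → 4
The second coordinate changes by -2 each step: at step 10 it is -12.

(4, -12)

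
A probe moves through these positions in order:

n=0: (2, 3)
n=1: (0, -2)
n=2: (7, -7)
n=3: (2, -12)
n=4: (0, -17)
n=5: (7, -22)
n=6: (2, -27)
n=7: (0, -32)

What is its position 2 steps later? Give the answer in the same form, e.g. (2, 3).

(2, -42)

First: cycles through 2, 0, 7 every 3 steps. Step 9 lands at position 0 of the cycle → 2.
Second: linear, -5 per step → -42 at step 9.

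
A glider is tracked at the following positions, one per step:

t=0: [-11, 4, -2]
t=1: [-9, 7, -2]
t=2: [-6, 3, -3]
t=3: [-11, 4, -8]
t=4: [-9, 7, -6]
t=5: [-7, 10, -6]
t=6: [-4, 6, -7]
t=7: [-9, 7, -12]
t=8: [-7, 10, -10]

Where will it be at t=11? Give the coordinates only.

The moves between consecutive positions are [+2, +3, +0], [+3, -4, -1], [-5, +1, -5], [+2, +3, +2], [+2, +3, +0], [+3, -4, -1], [-5, +1, -5], [+2, +3, +2]; they repeat the 4-cycle [[+2, +3, +0], [+3, -4, -1], [-5, +1, -5], [+2, +3, +2]].
step 9: apply [+2, +3, +0] → [-5, 13, -10]
step 10: apply [+3, -4, -1] → [-2, 9, -11]
step 11: apply [-5, +1, -5] → [-7, 10, -16]

[-7, 10, -16]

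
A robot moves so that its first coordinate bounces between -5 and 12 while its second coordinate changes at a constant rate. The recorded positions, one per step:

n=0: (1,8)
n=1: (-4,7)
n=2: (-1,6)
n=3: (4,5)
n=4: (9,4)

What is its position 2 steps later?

(5,2)

The first coordinate reflects between -5 and 12, moving 5 per step.
  step 5: 9 → 10
  step 6: 10 → 5
The second coordinate changes by -1 each step: at step 6 it is 2.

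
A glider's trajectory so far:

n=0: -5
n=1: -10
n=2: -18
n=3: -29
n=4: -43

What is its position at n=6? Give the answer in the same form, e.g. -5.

-80

Successive displacements: -5, -8, -11, -14 — each changes by -3.
step 5: -43 − 17 → -60
step 6: -60 − 20 → -80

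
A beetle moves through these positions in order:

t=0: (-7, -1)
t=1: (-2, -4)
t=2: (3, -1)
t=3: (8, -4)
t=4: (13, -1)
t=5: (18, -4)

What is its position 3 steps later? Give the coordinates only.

The first coordinate changes by +5 each step, so at step 8 it is -7 + 8·(5) = 33.
The second coordinate repeats the cycle [-1, -4] with period 2; step 8 mod 2 = 0, giving -1.

(33, -1)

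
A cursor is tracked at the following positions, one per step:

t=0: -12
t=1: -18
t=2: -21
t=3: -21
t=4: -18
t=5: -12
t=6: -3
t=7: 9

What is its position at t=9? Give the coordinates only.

First differences are -6, -3, +0, +3, +6, +9, +12; their common second difference is +3 (constant acceleration).
step 8: 9 + 15 → 24
step 9: 24 + 18 → 42

42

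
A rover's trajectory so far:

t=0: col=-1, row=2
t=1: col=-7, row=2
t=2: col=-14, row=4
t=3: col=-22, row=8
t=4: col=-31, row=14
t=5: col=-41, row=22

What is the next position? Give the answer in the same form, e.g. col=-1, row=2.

Taking differences between consecutive positions: (-6,+0), (-7,+2), (-8,+4), (-9,+6), (-10,+8). These grow by (-1,+2) each step.
step 6: col=-41, row=22 + (-11,+10) → col=-52, row=32

col=-52, row=32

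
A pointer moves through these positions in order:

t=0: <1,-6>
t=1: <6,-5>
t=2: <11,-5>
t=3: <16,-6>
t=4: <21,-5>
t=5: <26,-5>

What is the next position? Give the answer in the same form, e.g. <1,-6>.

<31,-6>

The first coordinate changes by +5 each step, so at step 6 it is 1 + 6·(5) = 31.
The second coordinate repeats the cycle [-6, -5, -5] with period 3; step 6 mod 3 = 0, giving -6.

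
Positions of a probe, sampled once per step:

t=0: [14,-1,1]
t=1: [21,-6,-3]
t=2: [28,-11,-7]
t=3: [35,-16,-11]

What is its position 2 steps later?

Each step adds [+7,-5,-4] to the position.
step 4: [35,-16,-11] + [+7,-5,-4] → [42,-21,-15]
step 5: [42,-21,-15] + [+7,-5,-4] → [49,-26,-19]

[49,-26,-19]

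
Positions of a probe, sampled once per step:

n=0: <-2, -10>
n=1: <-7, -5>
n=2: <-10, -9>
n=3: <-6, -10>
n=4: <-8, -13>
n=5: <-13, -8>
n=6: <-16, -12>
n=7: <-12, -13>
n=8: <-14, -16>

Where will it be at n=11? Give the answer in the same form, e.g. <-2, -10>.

Differencing gives <-5, +5>, <-3, -4>, <+4, -1>, <-2, -3>, <-5, +5>, <-3, -4>, <+4, -1>, <-2, -3>. This is the pattern <-5, +5>, <-3, -4>, <+4, -1>, <-2, -3> repeated.
step 9: apply <-5, +5> → <-19, -11>
step 10: apply <-3, -4> → <-22, -15>
step 11: apply <+4, -1> → <-18, -16>

<-18, -16>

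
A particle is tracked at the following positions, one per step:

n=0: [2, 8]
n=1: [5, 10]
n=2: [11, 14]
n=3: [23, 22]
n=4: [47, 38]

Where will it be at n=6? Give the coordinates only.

Consecutive displacements [+3, +2], [+6, +4], [+12, +8], [+24, +16] scale by a factor of 2 each step.
step 5: [47, 38] + [+48, +32] → [95, 70]
step 6: [95, 70] + [+96, +64] → [191, 134]

[191, 134]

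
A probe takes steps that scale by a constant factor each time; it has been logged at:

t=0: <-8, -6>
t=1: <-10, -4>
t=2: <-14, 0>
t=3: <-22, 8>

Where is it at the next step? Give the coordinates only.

<-38, 24>

The jumps are <-2, +2>, <-4, +4>, <-8, +8> — a geometric progression with ratio 2.
step 4: <-22, 8> + <-16, +16> → <-38, 24>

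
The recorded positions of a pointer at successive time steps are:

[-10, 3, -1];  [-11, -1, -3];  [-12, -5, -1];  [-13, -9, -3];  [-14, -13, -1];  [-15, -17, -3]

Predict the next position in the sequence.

[-16, -21, -1]

The first coordinate changes by -1 each step, so at step 6 it is -10 + 6·(-1) = -16.
The second coordinate changes by -4 each step, so at step 6 it is 3 + 6·(-4) = -21.
The third coordinate repeats the cycle [-1, -3] with period 2; step 6 mod 2 = 0, giving -1.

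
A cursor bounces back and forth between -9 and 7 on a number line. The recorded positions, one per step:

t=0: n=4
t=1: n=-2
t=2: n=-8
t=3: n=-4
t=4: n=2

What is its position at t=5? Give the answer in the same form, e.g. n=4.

The value travels 6 per step and bounces off the walls at -9 and 7.
  step 5: 2 → 6

n=6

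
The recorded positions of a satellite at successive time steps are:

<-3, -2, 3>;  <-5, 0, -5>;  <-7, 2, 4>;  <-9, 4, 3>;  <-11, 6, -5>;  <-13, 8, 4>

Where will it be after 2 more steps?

<-17, 12, -5>

First: linear, -2 per step → -17 at step 7.
Second: linear, +2 per step → 12 at step 7.
Third: cycles through 3, -5, 4 every 3 steps. Step 7 lands at position 1 of the cycle → -5.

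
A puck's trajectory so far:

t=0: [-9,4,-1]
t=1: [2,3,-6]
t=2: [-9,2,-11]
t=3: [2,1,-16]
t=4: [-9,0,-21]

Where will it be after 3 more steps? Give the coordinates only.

First: cycles through -9, 2 every 2 steps. Step 7 lands at position 1 of the cycle → 2.
Second: linear, -1 per step → -3 at step 7.
Third: linear, -5 per step → -36 at step 7.

[2,-3,-36]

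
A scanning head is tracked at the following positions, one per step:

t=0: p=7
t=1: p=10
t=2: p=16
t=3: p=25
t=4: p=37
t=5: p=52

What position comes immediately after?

First differences are +3, +6, +9, +12, +15; their common second difference is +3 (constant acceleration).
step 6: 52 + 18 → p=70

p=70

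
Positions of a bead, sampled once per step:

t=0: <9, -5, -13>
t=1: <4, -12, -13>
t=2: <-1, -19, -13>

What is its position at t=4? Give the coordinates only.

Each step adds <-5, -7, +0> to the position.
step 3: <-1, -19, -13> + <-5, -7, +0> → <-6, -26, -13>
step 4: <-6, -26, -13> + <-5, -7, +0> → <-11, -33, -13>

<-11, -33, -13>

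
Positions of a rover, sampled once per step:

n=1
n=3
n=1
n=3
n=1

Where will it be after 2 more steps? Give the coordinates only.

Consecutive displacements +2, -2, +2, -2 scale by a factor of -1 each step.
step 5: 1 + 2 → n=3
step 6: 3 − 2 → n=1

n=1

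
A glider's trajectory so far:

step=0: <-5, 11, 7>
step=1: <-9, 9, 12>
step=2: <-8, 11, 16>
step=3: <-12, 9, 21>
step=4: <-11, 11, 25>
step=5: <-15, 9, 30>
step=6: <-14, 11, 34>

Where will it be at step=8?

The moves between consecutive positions are <-4, -2, +5>, <+1, +2, +4>, <-4, -2, +5>, <+1, +2, +4>, <-4, -2, +5>, <+1, +2, +4>; they repeat the 2-cycle [<-4, -2, +5>, <+1, +2, +4>].
step 7: apply <-4, -2, +5> → <-18, 9, 39>
step 8: apply <+1, +2, +4> → <-17, 11, 43>

<-17, 11, 43>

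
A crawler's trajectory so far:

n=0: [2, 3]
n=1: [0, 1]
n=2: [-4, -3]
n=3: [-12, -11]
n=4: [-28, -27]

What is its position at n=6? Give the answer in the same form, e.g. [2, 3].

[-124, -123]

Consecutive displacements [-2, -2], [-4, -4], [-8, -8], [-16, -16] scale by a factor of 2 each step.
step 5: [-28, -27] + [-32, -32] → [-60, -59]
step 6: [-60, -59] + [-64, -64] → [-124, -123]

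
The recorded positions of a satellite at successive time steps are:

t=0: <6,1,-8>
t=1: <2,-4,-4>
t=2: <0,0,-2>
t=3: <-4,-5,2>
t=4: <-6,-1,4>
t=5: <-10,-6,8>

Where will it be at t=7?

<-16,-7,14>

Differencing gives <-4,-5,+4>, <-2,+4,+2>, <-4,-5,+4>, <-2,+4,+2>, <-4,-5,+4>. This is the pattern <-4,-5,+4>, <-2,+4,+2> repeated.
step 6: apply <-2,+4,+2> → <-12,-2,10>
step 7: apply <-4,-5,+4> → <-16,-7,14>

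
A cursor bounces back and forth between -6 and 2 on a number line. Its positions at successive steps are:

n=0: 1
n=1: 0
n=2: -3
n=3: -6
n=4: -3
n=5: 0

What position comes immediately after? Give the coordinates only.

The value travels 3 per step and bounces off the walls at -6 and 2.
  step 6: 0 → 1

1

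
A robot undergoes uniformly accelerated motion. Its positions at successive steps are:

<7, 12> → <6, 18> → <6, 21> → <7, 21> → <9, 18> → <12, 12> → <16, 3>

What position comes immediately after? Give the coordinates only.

<21, -9>

Taking differences between consecutive positions: <-1, +6>, <+0, +3>, <+1, +0>, <+2, -3>, <+3, -6>, <+4, -9>. These grow by <+1, -3> each step.
step 7: <16, 3> + <+5, -12> → <21, -9>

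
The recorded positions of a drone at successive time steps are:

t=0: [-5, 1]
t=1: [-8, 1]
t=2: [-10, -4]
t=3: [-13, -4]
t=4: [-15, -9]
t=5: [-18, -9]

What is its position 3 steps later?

Step-to-step displacements: [-3, +0], [-2, -5], [-3, +0], [-2, -5], [-3, +0] — a repeating cycle of length 2.
step 6: apply [-2, -5] → [-20, -14]
step 7: apply [-3, +0] → [-23, -14]
step 8: apply [-2, -5] → [-25, -19]

[-25, -19]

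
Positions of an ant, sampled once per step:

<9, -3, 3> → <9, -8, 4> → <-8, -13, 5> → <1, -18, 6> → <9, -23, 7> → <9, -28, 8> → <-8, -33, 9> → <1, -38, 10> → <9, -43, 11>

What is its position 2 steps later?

<-8, -53, 13>

The first coordinate repeats the cycle [9, 9, -8, 1] with period 4; step 10 mod 4 = 2, giving -8.
The second coordinate changes by -5 each step, so at step 10 it is -3 + 10·(-5) = -53.
The third coordinate changes by +1 each step, so at step 10 it is 3 + 10·(1) = 13.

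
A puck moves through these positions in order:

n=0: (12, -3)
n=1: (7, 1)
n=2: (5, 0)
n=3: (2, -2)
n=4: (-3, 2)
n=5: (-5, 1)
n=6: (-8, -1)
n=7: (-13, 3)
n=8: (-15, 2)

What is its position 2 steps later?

Step-to-step displacements: (-5, +4), (-2, -1), (-3, -2), (-5, +4), (-2, -1), (-3, -2), (-5, +4), (-2, -1) — a repeating cycle of length 3.
step 9: apply (-3, -2) → (-18, 0)
step 10: apply (-5, +4) → (-23, 4)

(-23, 4)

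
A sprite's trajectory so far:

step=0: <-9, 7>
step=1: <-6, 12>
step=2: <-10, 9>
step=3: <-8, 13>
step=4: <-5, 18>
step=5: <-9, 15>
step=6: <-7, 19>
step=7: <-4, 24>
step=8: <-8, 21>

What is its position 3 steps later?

<-7, 27>

The moves between consecutive positions are <+3, +5>, <-4, -3>, <+2, +4>, <+3, +5>, <-4, -3>, <+2, +4>, <+3, +5>, <-4, -3>; they repeat the 3-cycle [<+3, +5>, <-4, -3>, <+2, +4>].
step 9: apply <+2, +4> → <-6, 25>
step 10: apply <+3, +5> → <-3, 30>
step 11: apply <-4, -3> → <-7, 27>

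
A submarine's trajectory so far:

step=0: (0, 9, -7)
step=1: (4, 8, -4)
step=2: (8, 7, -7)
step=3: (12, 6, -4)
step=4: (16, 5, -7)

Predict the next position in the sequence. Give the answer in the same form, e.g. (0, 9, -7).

(20, 4, -4)

The first coordinate changes by +4 each step, so at step 5 it is 0 + 5·(4) = 20.
The second coordinate changes by -1 each step, so at step 5 it is 9 + 5·(-1) = 4.
The third coordinate repeats the cycle [-7, -4] with period 2; step 5 mod 2 = 1, giving -4.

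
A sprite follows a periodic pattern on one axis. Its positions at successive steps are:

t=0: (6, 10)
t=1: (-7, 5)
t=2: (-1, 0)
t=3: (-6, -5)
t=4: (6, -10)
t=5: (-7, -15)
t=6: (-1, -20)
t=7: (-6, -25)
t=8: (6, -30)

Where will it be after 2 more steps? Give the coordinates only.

The first coordinate repeats the cycle [6, -7, -1, -6] with period 4; step 10 mod 4 = 2, giving -1.
The second coordinate changes by -5 each step, so at step 10 it is 10 + 10·(-5) = -40.

(-1, -40)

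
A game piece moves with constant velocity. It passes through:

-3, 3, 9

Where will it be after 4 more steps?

The position changes by +6 every step.
step 3: 9 + 6 → 15
step 4: 15 + 6 → 21
step 5: 21 + 6 → 27
step 6: 27 + 6 → 33

33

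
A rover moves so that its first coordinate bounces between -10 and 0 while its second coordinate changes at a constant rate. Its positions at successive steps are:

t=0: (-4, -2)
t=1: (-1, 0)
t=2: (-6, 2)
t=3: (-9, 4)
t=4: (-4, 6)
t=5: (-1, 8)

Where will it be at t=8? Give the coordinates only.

The first coordinate reflects between -10 and 0, moving 5 per step.
  step 6: -1 → -6
  step 7: -6 → -9
  step 8: -9 → -4
The second coordinate changes by +2 each step: at step 8 it is 14.

(-4, 14)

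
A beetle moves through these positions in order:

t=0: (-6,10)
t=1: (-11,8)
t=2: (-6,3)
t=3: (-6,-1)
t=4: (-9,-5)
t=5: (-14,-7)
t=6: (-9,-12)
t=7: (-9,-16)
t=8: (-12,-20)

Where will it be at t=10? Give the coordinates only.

(-12,-27)

Differencing gives (-5,-2), (+5,-5), (+0,-4), (-3,-4), (-5,-2), (+5,-5), (+0,-4), (-3,-4). This is the pattern (-5,-2), (+5,-5), (+0,-4), (-3,-4) repeated.
step 9: apply (-5,-2) → (-17,-22)
step 10: apply (+5,-5) → (-12,-27)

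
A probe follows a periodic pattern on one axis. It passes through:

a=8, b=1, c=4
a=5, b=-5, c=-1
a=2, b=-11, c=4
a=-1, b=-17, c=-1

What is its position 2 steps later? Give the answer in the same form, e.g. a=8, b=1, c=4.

a=-7, b=-29, c=-1

A: linear, -3 per step → -7 at step 5.
B: linear, -6 per step → -29 at step 5.
C: cycles through 4, -1 every 2 steps. Step 5 lands at position 1 of the cycle → -1.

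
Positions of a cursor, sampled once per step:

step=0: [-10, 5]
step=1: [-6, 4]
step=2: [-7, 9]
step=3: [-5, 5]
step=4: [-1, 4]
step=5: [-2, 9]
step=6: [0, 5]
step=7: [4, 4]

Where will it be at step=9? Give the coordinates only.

[5, 5]

Differencing gives [+4, -1], [-1, +5], [+2, -4], [+4, -1], [-1, +5], [+2, -4], [+4, -1]. This is the pattern [+4, -1], [-1, +5], [+2, -4] repeated.
step 8: apply [-1, +5] → [3, 9]
step 9: apply [+2, -4] → [5, 5]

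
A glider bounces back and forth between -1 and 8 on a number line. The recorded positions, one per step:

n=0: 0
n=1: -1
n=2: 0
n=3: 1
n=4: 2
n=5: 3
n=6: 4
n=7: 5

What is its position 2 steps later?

The value reflects between -1 and 8, moving 1 per step.
  step 8: 5 → 6
  step 9: 6 → 7

7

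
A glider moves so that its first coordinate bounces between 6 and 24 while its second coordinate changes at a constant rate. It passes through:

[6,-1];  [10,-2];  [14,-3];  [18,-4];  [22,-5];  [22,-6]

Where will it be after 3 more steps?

[10,-9]

The first coordinate reflects between 6 and 24, moving 4 per step.
  step 6: 22 → 18
  step 7: 18 → 14
  step 8: 14 → 10
The second coordinate changes by -1 each step: at step 8 it is -9.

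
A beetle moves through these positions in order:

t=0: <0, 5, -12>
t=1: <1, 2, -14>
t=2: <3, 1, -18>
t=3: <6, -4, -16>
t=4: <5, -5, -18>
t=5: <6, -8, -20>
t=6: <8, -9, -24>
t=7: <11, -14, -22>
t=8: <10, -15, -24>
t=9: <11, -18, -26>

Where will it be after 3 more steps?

The moves between consecutive positions are <+1, -3, -2>, <+2, -1, -4>, <+3, -5, +2>, <-1, -1, -2>, <+1, -3, -2>, <+2, -1, -4>, <+3, -5, +2>, <-1, -1, -2>, <+1, -3, -2>; they repeat the 4-cycle [<+1, -3, -2>, <+2, -1, -4>, <+3, -5, +2>, <-1, -1, -2>].
step 10: apply <+2, -1, -4> → <13, -19, -30>
step 11: apply <+3, -5, +2> → <16, -24, -28>
step 12: apply <-1, -1, -2> → <15, -25, -30>

<15, -25, -30>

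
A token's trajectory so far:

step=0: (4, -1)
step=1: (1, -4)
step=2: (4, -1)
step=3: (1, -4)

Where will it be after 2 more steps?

The jumps are (-3, -3), (+3, +3), (-3, -3) — a geometric progression with ratio -1.
step 4: (1, -4) + (+3, +3) → (4, -1)
step 5: (4, -1) + (-3, -3) → (1, -4)

(1, -4)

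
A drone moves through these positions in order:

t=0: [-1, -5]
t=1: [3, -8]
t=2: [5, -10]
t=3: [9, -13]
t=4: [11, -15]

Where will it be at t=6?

[17, -20]

Step-to-step displacements: [+4, -3], [+2, -2], [+4, -3], [+2, -2] — a repeating cycle of length 2.
step 5: apply [+4, -3] → [15, -18]
step 6: apply [+2, -2] → [17, -20]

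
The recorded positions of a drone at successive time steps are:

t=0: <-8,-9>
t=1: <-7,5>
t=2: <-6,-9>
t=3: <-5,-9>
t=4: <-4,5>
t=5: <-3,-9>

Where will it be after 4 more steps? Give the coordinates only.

<1,-9>

The first coordinate changes by +1 each step, so at step 9 it is -8 + 9·(1) = 1.
The second coordinate repeats the cycle [-9, 5, -9] with period 3; step 9 mod 3 = 0, giving -9.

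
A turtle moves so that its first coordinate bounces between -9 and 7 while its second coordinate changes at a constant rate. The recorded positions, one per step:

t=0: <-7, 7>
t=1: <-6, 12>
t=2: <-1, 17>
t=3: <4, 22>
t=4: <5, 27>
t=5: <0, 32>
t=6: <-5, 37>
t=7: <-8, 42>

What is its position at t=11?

<2, 62>

The first coordinate reflects between -9 and 7, moving 5 per step.
  step 8: -8 → -3
  step 9: -3 → 2
  step 10: 2 → 7
  step 11: 7 → 2
The second coordinate changes by +5 each step: at step 11 it is 62.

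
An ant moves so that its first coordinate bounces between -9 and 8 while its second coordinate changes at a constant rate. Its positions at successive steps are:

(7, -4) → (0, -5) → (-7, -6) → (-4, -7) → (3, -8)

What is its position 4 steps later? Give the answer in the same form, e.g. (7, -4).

(-3, -12)

The first coordinate travels 7 per step and bounces off the walls at -9 and 8.
  step 5: 3 → 6
  step 6: 6 → -1
  step 7: -1 → -8
  step 8: -8 → -3
The second coordinate changes by -1 each step: at step 8 it is -12.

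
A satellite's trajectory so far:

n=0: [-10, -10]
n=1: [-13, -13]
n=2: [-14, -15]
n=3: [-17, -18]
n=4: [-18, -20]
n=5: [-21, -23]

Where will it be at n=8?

[-26, -30]

Differencing gives [-3, -3], [-1, -2], [-3, -3], [-1, -2], [-3, -3]. This is the pattern [-3, -3], [-1, -2] repeated.
step 6: apply [-1, -2] → [-22, -25]
step 7: apply [-3, -3] → [-25, -28]
step 8: apply [-1, -2] → [-26, -30]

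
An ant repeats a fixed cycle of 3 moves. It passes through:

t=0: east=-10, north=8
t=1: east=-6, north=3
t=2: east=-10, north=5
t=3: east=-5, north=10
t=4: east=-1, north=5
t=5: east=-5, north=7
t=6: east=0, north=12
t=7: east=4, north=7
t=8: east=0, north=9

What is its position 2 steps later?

Differencing gives (+4, -5), (-4, +2), (+5, +5), (+4, -5), (-4, +2), (+5, +5), (+4, -5), (-4, +2). This is the pattern (+4, -5), (-4, +2), (+5, +5) repeated.
step 9: apply (+5, +5) → east=5, north=14
step 10: apply (+4, -5) → east=9, north=9

east=9, north=9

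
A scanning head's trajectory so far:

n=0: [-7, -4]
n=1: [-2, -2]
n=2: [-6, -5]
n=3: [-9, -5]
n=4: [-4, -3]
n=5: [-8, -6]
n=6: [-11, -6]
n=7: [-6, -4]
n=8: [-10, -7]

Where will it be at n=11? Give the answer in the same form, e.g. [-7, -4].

Step-to-step displacements: [+5, +2], [-4, -3], [-3, +0], [+5, +2], [-4, -3], [-3, +0], [+5, +2], [-4, -3] — a repeating cycle of length 3.
step 9: apply [-3, +0] → [-13, -7]
step 10: apply [+5, +2] → [-8, -5]
step 11: apply [-4, -3] → [-12, -8]

[-12, -8]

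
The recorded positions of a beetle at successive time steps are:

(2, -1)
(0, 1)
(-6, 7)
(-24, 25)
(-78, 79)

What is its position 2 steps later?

(-726, 727)

The jumps are (-2, +2), (-6, +6), (-18, +18), (-54, +54) — a geometric progression with ratio 3.
step 5: (-78, 79) + (-162, +162) → (-240, 241)
step 6: (-240, 241) + (-486, +486) → (-726, 727)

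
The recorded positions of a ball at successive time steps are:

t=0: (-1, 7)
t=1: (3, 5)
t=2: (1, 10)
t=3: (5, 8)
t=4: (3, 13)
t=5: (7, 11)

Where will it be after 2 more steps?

(9, 14)

Differencing gives (+4, -2), (-2, +5), (+4, -2), (-2, +5), (+4, -2). This is the pattern (+4, -2), (-2, +5) repeated.
step 6: apply (-2, +5) → (5, 16)
step 7: apply (+4, -2) → (9, 14)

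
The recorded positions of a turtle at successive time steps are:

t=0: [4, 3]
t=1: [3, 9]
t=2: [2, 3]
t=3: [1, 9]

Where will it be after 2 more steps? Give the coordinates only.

[-1, 9]

The first coordinate changes by -1 each step, so at step 5 it is 4 + 5·(-1) = -1.
The second coordinate repeats the cycle [3, 9] with period 2; step 5 mod 2 = 1, giving 9.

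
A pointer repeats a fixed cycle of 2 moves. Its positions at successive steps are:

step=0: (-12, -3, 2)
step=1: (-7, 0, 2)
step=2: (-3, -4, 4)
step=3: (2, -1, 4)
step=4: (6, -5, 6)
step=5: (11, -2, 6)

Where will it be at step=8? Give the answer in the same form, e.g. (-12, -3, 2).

Differencing gives (+5, +3, +0), (+4, -4, +2), (+5, +3, +0), (+4, -4, +2), (+5, +3, +0). This is the pattern (+5, +3, +0), (+4, -4, +2) repeated.
step 6: apply (+4, -4, +2) → (15, -6, 8)
step 7: apply (+5, +3, +0) → (20, -3, 8)
step 8: apply (+4, -4, +2) → (24, -7, 10)

(24, -7, 10)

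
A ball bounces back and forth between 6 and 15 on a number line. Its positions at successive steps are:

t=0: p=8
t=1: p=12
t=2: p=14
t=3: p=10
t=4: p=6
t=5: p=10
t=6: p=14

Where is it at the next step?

The value reflects between 6 and 15, moving 4 per step.
  step 7: 14 → 12

p=12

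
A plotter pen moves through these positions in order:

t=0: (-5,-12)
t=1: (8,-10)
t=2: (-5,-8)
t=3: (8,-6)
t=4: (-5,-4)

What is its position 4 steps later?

First: cycles through -5, 8 every 2 steps. Step 8 lands at position 0 of the cycle → -5.
Second: linear, +2 per step → 4 at step 8.

(-5,4)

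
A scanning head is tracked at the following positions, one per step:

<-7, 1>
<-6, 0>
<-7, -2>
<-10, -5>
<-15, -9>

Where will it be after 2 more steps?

First differences are <+1, -1>, <-1, -2>, <-3, -3>, <-5, -4>; their common second difference is <-2, -1> (constant acceleration).
step 5: <-15, -9> + <-7, -5> → <-22, -14>
step 6: <-22, -14> + <-9, -6> → <-31, -20>

<-31, -20>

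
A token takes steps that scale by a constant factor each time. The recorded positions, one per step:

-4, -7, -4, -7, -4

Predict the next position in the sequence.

The jumps are -3, +3, -3, +3 — a geometric progression with ratio -1.
step 5: -4 − 3 → -7

-7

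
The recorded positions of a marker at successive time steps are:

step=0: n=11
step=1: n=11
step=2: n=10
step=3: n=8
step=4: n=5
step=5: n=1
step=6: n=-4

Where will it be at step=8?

Successive displacements: +0, -1, -2, -3, -4, -5 — each changes by -1.
step 7: -4 − 6 → n=-10
step 8: -10 − 7 → n=-17

n=-17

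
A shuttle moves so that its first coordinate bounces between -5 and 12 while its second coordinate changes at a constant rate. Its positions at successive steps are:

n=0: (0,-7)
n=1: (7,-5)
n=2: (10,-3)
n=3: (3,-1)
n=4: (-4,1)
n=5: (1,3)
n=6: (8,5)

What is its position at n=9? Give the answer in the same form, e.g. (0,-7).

(-5,11)

The first coordinate reflects between -5 and 12, moving 7 per step.
  step 7: 8 → 9
  step 8: 9 → 2
  step 9: 2 → -5
The second coordinate changes by +2 each step: at step 9 it is 11.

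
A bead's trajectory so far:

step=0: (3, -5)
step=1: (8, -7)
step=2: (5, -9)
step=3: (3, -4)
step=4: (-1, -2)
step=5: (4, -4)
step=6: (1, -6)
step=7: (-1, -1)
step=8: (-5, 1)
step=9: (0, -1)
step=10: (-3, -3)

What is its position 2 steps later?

(-9, 4)

Step-to-step displacements: (+5, -2), (-3, -2), (-2, +5), (-4, +2), (+5, -2), (-3, -2), (-2, +5), (-4, +2), (+5, -2), (-3, -2) — a repeating cycle of length 4.
step 11: apply (-2, +5) → (-5, 2)
step 12: apply (-4, +2) → (-9, 4)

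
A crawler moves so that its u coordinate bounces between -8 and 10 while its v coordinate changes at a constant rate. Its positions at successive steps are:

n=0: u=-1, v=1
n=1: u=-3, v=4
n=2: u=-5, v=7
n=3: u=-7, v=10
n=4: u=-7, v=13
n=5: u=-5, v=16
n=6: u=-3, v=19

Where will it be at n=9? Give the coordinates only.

The u coordinate travels 2 per step and bounces off the walls at -8 and 10.
  step 7: -3 → -1
  step 8: -1 → 1
  step 9: 1 → 3
The v coordinate changes by +3 each step: at step 9 it is 28.

u=3, v=28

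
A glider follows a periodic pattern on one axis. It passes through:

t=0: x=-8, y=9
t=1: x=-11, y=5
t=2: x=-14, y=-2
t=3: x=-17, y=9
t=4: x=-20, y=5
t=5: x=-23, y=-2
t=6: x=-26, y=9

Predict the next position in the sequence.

x=-29, y=5

The x coordinate changes by -3 each step, so at step 7 it is -8 + 7·(-3) = -29.
The y coordinate repeats the cycle [9, 5, -2] with period 3; step 7 mod 3 = 1, giving 5.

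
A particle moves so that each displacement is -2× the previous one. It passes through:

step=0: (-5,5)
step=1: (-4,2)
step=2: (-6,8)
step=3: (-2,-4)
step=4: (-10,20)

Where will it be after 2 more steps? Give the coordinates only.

Consecutive displacements (+1,-3), (-2,+6), (+4,-12), (-8,+24) scale by a factor of -2 each step.
step 5: (-10,20) + (+16,-48) → (6,-28)
step 6: (6,-28) + (-32,+96) → (-26,68)

(-26,68)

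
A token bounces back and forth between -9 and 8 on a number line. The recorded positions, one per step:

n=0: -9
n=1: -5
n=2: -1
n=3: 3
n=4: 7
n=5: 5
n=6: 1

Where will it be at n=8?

The value reflects between -9 and 8, moving 4 per step.
  step 7: 1 → -3
  step 8: -3 → -7

-7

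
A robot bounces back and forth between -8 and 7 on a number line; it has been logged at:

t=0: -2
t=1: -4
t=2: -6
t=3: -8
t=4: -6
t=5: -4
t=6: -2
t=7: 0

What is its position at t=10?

The value reflects between -8 and 7, moving 2 per step.
  step 8: 0 → 2
  step 9: 2 → 4
  step 10: 4 → 6

6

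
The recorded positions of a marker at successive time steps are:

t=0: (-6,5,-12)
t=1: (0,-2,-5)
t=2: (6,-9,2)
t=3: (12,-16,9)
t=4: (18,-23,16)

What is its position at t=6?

Constant displacement of (+6,-7,+7) per step.
step 5: (18,-23,16) + (+6,-7,+7) → (24,-30,23)
step 6: (24,-30,23) + (+6,-7,+7) → (30,-37,30)

(30,-37,30)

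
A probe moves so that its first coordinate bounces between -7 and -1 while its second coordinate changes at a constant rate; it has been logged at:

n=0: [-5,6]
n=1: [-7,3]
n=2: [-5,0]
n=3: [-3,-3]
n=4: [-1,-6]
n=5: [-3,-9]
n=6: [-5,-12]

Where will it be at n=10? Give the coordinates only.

The first coordinate travels 2 per step and bounces off the walls at -7 and -1.
  step 7: -5 → -7
  step 8: -7 → -5
  step 9: -5 → -3
  step 10: -3 → -1
The second coordinate changes by -3 each step: at step 10 it is -24.

[-1,-24]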